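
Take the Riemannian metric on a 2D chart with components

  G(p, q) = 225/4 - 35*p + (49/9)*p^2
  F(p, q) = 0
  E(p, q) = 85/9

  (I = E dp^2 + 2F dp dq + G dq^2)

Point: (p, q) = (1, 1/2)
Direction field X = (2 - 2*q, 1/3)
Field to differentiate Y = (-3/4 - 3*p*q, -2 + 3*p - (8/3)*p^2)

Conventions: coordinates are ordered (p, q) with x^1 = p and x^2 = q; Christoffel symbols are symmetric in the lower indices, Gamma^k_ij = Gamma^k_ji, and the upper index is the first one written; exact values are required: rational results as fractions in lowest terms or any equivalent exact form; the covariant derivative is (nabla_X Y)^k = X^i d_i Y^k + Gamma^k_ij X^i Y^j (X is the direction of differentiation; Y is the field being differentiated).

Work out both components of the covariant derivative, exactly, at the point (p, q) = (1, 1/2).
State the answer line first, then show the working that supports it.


Answer: (nabla_X Y)^p = -491/153, (nabla_X Y)^q = -77/62

E = 85/9, F = 0, G = 961/36 at the point
E_p = 0, E_q = 0, F_p = 0, F_q = 0, G_p = -217/9, G_q = 0
EG - F^2 = 81685/324;  g^inv = (324/81685) * [[961/36, 0], [0, 85/9]]
first-kind symbols [ij,l] = (1/2)(d_i g_jl + d_j g_il - d_l g_ij): [pp,p] = E_p/2 = 0, [pp,q] = F_p - E_q/2 = 0, [pq,p] = E_q/2 = 0, [pq,q] = G_p/2 = -217/18, [qq,p] = F_q - G_p/2 = 217/18, [qq,q] = G_q/2 = 0
Gamma^p_ij = (G*[ij,p] - F*[ij,q])/(EG - F^2), Gamma^q_ij = (E*[ij,q] - F*[ij,p])/(EG - F^2)
Gamma_ppp = 0, Gamma_ppq = 0, Gamma_pqq = 217/170, Gamma_qpp = 0, Gamma_qpq = -14/31, Gamma_qqq = 0
X = (1, 1/3), Y = (-9/4, -5/3) at the point


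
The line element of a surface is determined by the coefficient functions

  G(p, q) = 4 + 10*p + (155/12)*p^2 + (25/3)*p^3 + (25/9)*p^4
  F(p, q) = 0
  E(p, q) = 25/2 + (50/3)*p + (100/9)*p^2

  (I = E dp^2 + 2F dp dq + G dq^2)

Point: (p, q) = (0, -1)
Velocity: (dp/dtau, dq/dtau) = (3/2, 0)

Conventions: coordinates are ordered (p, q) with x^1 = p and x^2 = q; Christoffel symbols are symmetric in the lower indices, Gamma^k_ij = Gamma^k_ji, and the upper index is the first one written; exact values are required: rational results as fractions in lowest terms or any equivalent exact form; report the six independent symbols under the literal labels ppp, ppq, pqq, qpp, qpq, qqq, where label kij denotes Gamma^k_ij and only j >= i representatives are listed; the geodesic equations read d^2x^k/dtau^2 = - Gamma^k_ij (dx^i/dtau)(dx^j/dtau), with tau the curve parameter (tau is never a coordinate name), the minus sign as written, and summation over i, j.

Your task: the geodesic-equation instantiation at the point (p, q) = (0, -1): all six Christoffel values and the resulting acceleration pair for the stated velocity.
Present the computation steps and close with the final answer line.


E = 25/2, F = 0, G = 4 at the point
E_p = 50/3, E_q = 0, F_p = 0, F_q = 0, G_p = 10, G_q = 0
EG - F^2 = 50;  g^inv = (1/50) * [[4, 0], [0, 25/2]]
first-kind symbols [ij,l] = (1/2)(d_i g_jl + d_j g_il - d_l g_ij): [pp,p] = E_p/2 = 25/3, [pp,q] = F_p - E_q/2 = 0, [pq,p] = E_q/2 = 0, [pq,q] = G_p/2 = 5, [qq,p] = F_q - G_p/2 = -5, [qq,q] = G_q/2 = 0
Gamma^p_ij = (G*[ij,p] - F*[ij,q])/(EG - F^2), Gamma^q_ij = (E*[ij,q] - F*[ij,p])/(EG - F^2)
Gamma_ppp = 2/3, Gamma_ppq = 0, Gamma_pqq = -2/5, Gamma_qpp = 0, Gamma_qpq = 5/4, Gamma_qqq = 0
d^2p/dtau^2 = -(Gamma_ppp*(3/2)^2 + 2*Gamma_ppq*(3/2)*(0) + Gamma_pqq*(0)^2) = -3/2
d^2q/dtau^2 = -(Gamma_qpp*(3/2)^2 + 2*Gamma_qpq*(3/2)*(0) + Gamma_qqq*(0)^2) = 0

Answer: Gamma_ppp = 2/3, Gamma_ppq = 0, Gamma_pqq = -2/5, Gamma_qpp = 0, Gamma_qpq = 5/4, Gamma_qqq = 0; accelerations (d^2p/dtau^2, d^2q/dtau^2) = (-3/2, 0)


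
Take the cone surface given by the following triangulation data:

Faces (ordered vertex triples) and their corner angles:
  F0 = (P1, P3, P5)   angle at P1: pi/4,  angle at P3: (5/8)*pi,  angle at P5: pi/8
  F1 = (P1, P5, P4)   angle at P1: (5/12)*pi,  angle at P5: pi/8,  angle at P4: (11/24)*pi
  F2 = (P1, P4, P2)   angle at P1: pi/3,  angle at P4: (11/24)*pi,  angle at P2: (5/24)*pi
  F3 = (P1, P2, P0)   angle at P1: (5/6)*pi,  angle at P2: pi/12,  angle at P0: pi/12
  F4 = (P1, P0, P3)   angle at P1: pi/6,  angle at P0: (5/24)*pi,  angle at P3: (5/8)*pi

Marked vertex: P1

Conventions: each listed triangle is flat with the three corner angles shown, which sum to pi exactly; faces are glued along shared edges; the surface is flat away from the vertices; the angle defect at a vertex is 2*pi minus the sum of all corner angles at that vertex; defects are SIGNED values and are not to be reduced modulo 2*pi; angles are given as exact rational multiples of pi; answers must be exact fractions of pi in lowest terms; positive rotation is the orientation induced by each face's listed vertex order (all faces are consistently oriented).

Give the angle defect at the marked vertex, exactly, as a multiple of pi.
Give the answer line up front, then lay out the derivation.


Answer: defect(P1) = 0

Sum of corner angles at P1: 2*pi
defect = 2*pi - 2*pi


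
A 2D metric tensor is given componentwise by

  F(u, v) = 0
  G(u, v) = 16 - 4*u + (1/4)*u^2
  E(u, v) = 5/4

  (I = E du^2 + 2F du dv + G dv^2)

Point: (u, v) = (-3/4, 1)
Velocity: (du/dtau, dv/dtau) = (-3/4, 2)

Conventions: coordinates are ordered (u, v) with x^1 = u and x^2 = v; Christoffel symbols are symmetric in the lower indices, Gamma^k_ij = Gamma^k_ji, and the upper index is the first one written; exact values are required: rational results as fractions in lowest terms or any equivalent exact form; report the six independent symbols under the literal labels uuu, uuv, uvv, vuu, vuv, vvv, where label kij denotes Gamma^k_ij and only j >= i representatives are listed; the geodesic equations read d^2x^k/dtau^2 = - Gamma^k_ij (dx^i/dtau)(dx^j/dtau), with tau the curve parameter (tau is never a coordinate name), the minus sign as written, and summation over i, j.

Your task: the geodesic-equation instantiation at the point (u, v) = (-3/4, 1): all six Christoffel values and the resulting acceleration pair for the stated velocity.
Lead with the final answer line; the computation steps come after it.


Answer: Gamma_uuu = 0, Gamma_uuv = 0, Gamma_uvv = 7/4, Gamma_vuu = 0, Gamma_vuv = -4/35, Gamma_vvv = 0; accelerations (d^2u/dtau^2, d^2v/dtau^2) = (-7, -12/35)

E = 5/4, F = 0, G = 1225/64 at the point
E_u = 0, E_v = 0, F_u = 0, F_v = 0, G_u = -35/8, G_v = 0
EG - F^2 = 6125/256;  g^inv = (256/6125) * [[1225/64, 0], [0, 5/4]]
first-kind symbols [ij,l] = (1/2)(d_i g_jl + d_j g_il - d_l g_ij): [uu,u] = E_u/2 = 0, [uu,v] = F_u - E_v/2 = 0, [uv,u] = E_v/2 = 0, [uv,v] = G_u/2 = -35/16, [vv,u] = F_v - G_u/2 = 35/16, [vv,v] = G_v/2 = 0
Gamma^u_ij = (G*[ij,u] - F*[ij,v])/(EG - F^2), Gamma^v_ij = (E*[ij,v] - F*[ij,u])/(EG - F^2)
Gamma_uuu = 0, Gamma_uuv = 0, Gamma_uvv = 7/4, Gamma_vuu = 0, Gamma_vuv = -4/35, Gamma_vvv = 0
d^2u/dtau^2 = -(Gamma_uuu*(-3/4)^2 + 2*Gamma_uuv*(-3/4)*(2) + Gamma_uvv*(2)^2) = -7
d^2v/dtau^2 = -(Gamma_vuu*(-3/4)^2 + 2*Gamma_vuv*(-3/4)*(2) + Gamma_vvv*(2)^2) = -12/35


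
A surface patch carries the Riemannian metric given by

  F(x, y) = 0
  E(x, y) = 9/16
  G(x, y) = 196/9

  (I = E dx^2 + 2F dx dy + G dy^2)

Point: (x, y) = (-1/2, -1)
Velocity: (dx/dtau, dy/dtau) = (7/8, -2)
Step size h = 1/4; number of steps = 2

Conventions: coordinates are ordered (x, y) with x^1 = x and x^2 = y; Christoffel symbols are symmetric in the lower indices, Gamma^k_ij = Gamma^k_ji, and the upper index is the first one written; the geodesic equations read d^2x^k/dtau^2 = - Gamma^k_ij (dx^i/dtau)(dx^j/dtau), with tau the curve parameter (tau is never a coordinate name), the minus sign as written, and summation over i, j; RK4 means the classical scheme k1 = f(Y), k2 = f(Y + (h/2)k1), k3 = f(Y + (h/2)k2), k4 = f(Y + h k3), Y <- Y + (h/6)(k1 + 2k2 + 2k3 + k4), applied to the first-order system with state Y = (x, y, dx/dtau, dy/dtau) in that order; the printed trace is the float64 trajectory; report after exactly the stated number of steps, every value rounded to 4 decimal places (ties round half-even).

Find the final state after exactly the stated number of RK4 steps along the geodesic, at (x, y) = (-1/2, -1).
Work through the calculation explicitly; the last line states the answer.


f(Y) = (dx/dtau, dy/dtau, -Gamma^x_ij Y'^i Y'^j, -Gamma^y_ij Y'^i Y'^j) with the Gammas evaluated at the stage position; h = 0.250000; intermediate values shown to 6 dp
step 0: x = -0.5000, y = -1.0000, dx/dtau = 0.8750, dy/dtau = -2.0000
step 1:
  k1: at (x, y) = (-0.500000, -1.000000), (dx/dtau, dy/dtau) = (0.875000, -2.000000); Gamma_xxx = 0.000000, Gamma_xxy = 0.000000, Gamma_xyy = 0.000000, Gamma_yxx = 0.000000, Gamma_yxy = 0.000000, Gamma_yyy = 0.000000; k1 = (0.875000, -2.000000, 0.000000, 0.000000)
  k2: at (x, y) = (-0.390625, -1.250000), (dx/dtau, dy/dtau) = (0.875000, -2.000000); Gamma_xxx = 0.000000, Gamma_xxy = 0.000000, Gamma_xyy = 0.000000, Gamma_yxx = 0.000000, Gamma_yxy = 0.000000, Gamma_yyy = 0.000000; k2 = (0.875000, -2.000000, 0.000000, 0.000000)
  k3: at (x, y) = (-0.390625, -1.250000), (dx/dtau, dy/dtau) = (0.875000, -2.000000); Gamma_xxx = 0.000000, Gamma_xxy = 0.000000, Gamma_xyy = 0.000000, Gamma_yxx = 0.000000, Gamma_yxy = 0.000000, Gamma_yyy = 0.000000; k3 = (0.875000, -2.000000, 0.000000, 0.000000)
  k4: at (x, y) = (-0.281250, -1.500000), (dx/dtau, dy/dtau) = (0.875000, -2.000000); Gamma_xxx = 0.000000, Gamma_xxy = 0.000000, Gamma_xyy = 0.000000, Gamma_yxx = 0.000000, Gamma_yxy = 0.000000, Gamma_yyy = 0.000000; k4 = (0.875000, -2.000000, 0.000000, 0.000000)
  Y <- Y + (h/6)(k1 + 2k2 + 2k3 + k4): x = -0.2812, y = -1.5000, dx/dtau = 0.8750, dy/dtau = -2.0000
step 2:
  k1: at (x, y) = (-0.281250, -1.500000), (dx/dtau, dy/dtau) = (0.875000, -2.000000); Gamma_xxx = 0.000000, Gamma_xxy = 0.000000, Gamma_xyy = 0.000000, Gamma_yxx = 0.000000, Gamma_yxy = 0.000000, Gamma_yyy = 0.000000; k1 = (0.875000, -2.000000, 0.000000, 0.000000)
  k2: at (x, y) = (-0.171875, -1.750000), (dx/dtau, dy/dtau) = (0.875000, -2.000000); Gamma_xxx = 0.000000, Gamma_xxy = 0.000000, Gamma_xyy = 0.000000, Gamma_yxx = 0.000000, Gamma_yxy = 0.000000, Gamma_yyy = 0.000000; k2 = (0.875000, -2.000000, 0.000000, 0.000000)
  k3: at (x, y) = (-0.171875, -1.750000), (dx/dtau, dy/dtau) = (0.875000, -2.000000); Gamma_xxx = 0.000000, Gamma_xxy = 0.000000, Gamma_xyy = 0.000000, Gamma_yxx = 0.000000, Gamma_yxy = 0.000000, Gamma_yyy = 0.000000; k3 = (0.875000, -2.000000, 0.000000, 0.000000)
  k4: at (x, y) = (-0.062500, -2.000000), (dx/dtau, dy/dtau) = (0.875000, -2.000000); Gamma_xxx = 0.000000, Gamma_xxy = 0.000000, Gamma_xyy = 0.000000, Gamma_yxx = 0.000000, Gamma_yxy = 0.000000, Gamma_yyy = 0.000000; k4 = (0.875000, -2.000000, 0.000000, 0.000000)
  Y <- Y + (h/6)(k1 + 2k2 + 2k3 + k4): x = -0.0625, y = -2.0000, dx/dtau = 0.8750, dy/dtau = -2.0000

Answer: x = -0.0625, y = -2.0000, dx/dtau = 0.8750, dy/dtau = -2.0000


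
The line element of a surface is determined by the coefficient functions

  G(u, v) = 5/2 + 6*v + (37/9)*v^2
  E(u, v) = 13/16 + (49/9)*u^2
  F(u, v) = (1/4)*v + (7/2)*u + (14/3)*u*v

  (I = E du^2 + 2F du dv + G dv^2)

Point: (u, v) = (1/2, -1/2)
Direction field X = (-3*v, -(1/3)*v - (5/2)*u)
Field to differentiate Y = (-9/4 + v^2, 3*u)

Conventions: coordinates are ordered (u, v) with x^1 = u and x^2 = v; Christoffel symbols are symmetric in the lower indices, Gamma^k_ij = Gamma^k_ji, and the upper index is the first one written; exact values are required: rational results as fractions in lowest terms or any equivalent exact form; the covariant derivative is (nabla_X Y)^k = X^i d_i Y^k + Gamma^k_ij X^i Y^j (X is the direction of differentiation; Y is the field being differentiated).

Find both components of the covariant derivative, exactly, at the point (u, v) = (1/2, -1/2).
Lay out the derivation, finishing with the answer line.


E = 313/144, F = 11/24, G = 19/36 at the point
E_u = 49/9, E_v = 0, F_u = 7/6, F_v = 31/12, G_u = 0, G_v = 17/9
EG - F^2 = 2429/2592;  g^inv = (2592/2429) * [[19/36, -11/24], [-11/24, 313/144]]
first-kind symbols [ij,l] = (1/2)(d_i g_jl + d_j g_il - d_l g_ij): [uu,u] = E_u/2 = 49/18, [uu,v] = F_u - E_v/2 = 7/6, [uv,u] = E_v/2 = 0, [uv,v] = G_u/2 = 0, [vv,u] = F_v - G_u/2 = 31/12, [vv,v] = G_v/2 = 17/18
Gamma^u_ij = (G*[ij,u] - F*[ij,v])/(EG - F^2), Gamma^v_ij = (E*[ij,v] - F*[ij,u])/(EG - F^2)
Gamma_uuu = 334/347, Gamma_uuv = 0, Gamma_uvv = 2412/2429, Gamma_vuu = 477/347, Gamma_vuv = 0, Gamma_vvv = 2252/2429
X = (3/2, -13/12), Y = (-2, 3/2) at the point

Answer: (nabla_X Y)^u = -99625/29148, (nabla_X Y)^v = -2746/2429


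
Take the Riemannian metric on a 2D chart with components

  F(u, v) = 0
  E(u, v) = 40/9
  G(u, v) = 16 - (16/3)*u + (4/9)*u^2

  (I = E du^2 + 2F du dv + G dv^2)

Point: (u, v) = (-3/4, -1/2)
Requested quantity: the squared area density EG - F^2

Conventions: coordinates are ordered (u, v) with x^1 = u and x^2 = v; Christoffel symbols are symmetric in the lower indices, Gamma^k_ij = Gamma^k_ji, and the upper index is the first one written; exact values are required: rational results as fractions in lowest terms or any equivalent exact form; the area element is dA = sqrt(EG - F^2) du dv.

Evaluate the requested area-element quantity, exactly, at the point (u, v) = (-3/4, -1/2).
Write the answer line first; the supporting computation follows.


Answer: EG - F^2 = 90

E = 40/9, F = 0, G = 81/4; EG - F^2 = 90


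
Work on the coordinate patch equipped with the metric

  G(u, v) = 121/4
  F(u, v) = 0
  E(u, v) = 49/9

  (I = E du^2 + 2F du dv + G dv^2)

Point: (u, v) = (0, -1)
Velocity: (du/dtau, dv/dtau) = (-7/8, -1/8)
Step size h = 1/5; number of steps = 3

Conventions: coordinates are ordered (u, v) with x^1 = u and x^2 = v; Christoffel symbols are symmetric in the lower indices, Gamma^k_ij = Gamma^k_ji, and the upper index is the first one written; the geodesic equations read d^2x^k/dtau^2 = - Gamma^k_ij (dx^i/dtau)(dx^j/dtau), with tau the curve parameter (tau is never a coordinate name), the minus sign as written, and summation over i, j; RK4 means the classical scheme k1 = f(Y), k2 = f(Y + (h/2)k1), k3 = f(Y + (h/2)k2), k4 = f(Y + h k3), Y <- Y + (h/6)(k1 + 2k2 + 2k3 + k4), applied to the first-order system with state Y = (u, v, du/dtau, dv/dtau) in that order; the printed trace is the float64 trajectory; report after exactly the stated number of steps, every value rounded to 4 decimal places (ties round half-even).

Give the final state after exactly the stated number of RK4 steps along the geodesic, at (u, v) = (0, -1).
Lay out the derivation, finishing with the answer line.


f(Y) = (du/dtau, dv/dtau, -Gamma^u_ij Y'^i Y'^j, -Gamma^v_ij Y'^i Y'^j) with the Gammas evaluated at the stage position; h = 0.200000; intermediate values shown to 6 dp
step 0: u = 0.0000, v = -1.0000, du/dtau = -0.8750, dv/dtau = -0.1250
step 1:
  k1: at (u, v) = (0.000000, -1.000000), (du/dtau, dv/dtau) = (-0.875000, -0.125000); Gamma_uuu = 0.000000, Gamma_uuv = 0.000000, Gamma_uvv = 0.000000, Gamma_vuu = 0.000000, Gamma_vuv = 0.000000, Gamma_vvv = 0.000000; k1 = (-0.875000, -0.125000, 0.000000, 0.000000)
  k2: at (u, v) = (-0.087500, -1.012500), (du/dtau, dv/dtau) = (-0.875000, -0.125000); Gamma_uuu = 0.000000, Gamma_uuv = 0.000000, Gamma_uvv = 0.000000, Gamma_vuu = 0.000000, Gamma_vuv = 0.000000, Gamma_vvv = 0.000000; k2 = (-0.875000, -0.125000, 0.000000, 0.000000)
  k3: at (u, v) = (-0.087500, -1.012500), (du/dtau, dv/dtau) = (-0.875000, -0.125000); Gamma_uuu = 0.000000, Gamma_uuv = 0.000000, Gamma_uvv = 0.000000, Gamma_vuu = 0.000000, Gamma_vuv = 0.000000, Gamma_vvv = 0.000000; k3 = (-0.875000, -0.125000, 0.000000, 0.000000)
  k4: at (u, v) = (-0.175000, -1.025000), (du/dtau, dv/dtau) = (-0.875000, -0.125000); Gamma_uuu = 0.000000, Gamma_uuv = 0.000000, Gamma_uvv = 0.000000, Gamma_vuu = 0.000000, Gamma_vuv = 0.000000, Gamma_vvv = 0.000000; k4 = (-0.875000, -0.125000, 0.000000, 0.000000)
  Y <- Y + (h/6)(k1 + 2k2 + 2k3 + k4): u = -0.1750, v = -1.0250, du/dtau = -0.8750, dv/dtau = -0.1250
step 2:
  k1: at (u, v) = (-0.175000, -1.025000), (du/dtau, dv/dtau) = (-0.875000, -0.125000); Gamma_uuu = 0.000000, Gamma_uuv = 0.000000, Gamma_uvv = 0.000000, Gamma_vuu = 0.000000, Gamma_vuv = 0.000000, Gamma_vvv = 0.000000; k1 = (-0.875000, -0.125000, 0.000000, 0.000000)
  k2: at (u, v) = (-0.262500, -1.037500), (du/dtau, dv/dtau) = (-0.875000, -0.125000); Gamma_uuu = 0.000000, Gamma_uuv = 0.000000, Gamma_uvv = 0.000000, Gamma_vuu = 0.000000, Gamma_vuv = 0.000000, Gamma_vvv = 0.000000; k2 = (-0.875000, -0.125000, 0.000000, 0.000000)
  k3: at (u, v) = (-0.262500, -1.037500), (du/dtau, dv/dtau) = (-0.875000, -0.125000); Gamma_uuu = 0.000000, Gamma_uuv = 0.000000, Gamma_uvv = 0.000000, Gamma_vuu = 0.000000, Gamma_vuv = 0.000000, Gamma_vvv = 0.000000; k3 = (-0.875000, -0.125000, 0.000000, 0.000000)
  k4: at (u, v) = (-0.350000, -1.050000), (du/dtau, dv/dtau) = (-0.875000, -0.125000); Gamma_uuu = 0.000000, Gamma_uuv = 0.000000, Gamma_uvv = 0.000000, Gamma_vuu = 0.000000, Gamma_vuv = 0.000000, Gamma_vvv = 0.000000; k4 = (-0.875000, -0.125000, 0.000000, 0.000000)
  Y <- Y + (h/6)(k1 + 2k2 + 2k3 + k4): u = -0.3500, v = -1.0500, du/dtau = -0.8750, dv/dtau = -0.1250
step 3:
  k1: at (u, v) = (-0.350000, -1.050000), (du/dtau, dv/dtau) = (-0.875000, -0.125000); Gamma_uuu = 0.000000, Gamma_uuv = 0.000000, Gamma_uvv = 0.000000, Gamma_vuu = 0.000000, Gamma_vuv = 0.000000, Gamma_vvv = 0.000000; k1 = (-0.875000, -0.125000, 0.000000, 0.000000)
  k2: at (u, v) = (-0.437500, -1.062500), (du/dtau, dv/dtau) = (-0.875000, -0.125000); Gamma_uuu = 0.000000, Gamma_uuv = 0.000000, Gamma_uvv = 0.000000, Gamma_vuu = 0.000000, Gamma_vuv = 0.000000, Gamma_vvv = 0.000000; k2 = (-0.875000, -0.125000, 0.000000, 0.000000)
  k3: at (u, v) = (-0.437500, -1.062500), (du/dtau, dv/dtau) = (-0.875000, -0.125000); Gamma_uuu = 0.000000, Gamma_uuv = 0.000000, Gamma_uvv = 0.000000, Gamma_vuu = 0.000000, Gamma_vuv = 0.000000, Gamma_vvv = 0.000000; k3 = (-0.875000, -0.125000, 0.000000, 0.000000)
  k4: at (u, v) = (-0.525000, -1.075000), (du/dtau, dv/dtau) = (-0.875000, -0.125000); Gamma_uuu = 0.000000, Gamma_uuv = 0.000000, Gamma_uvv = 0.000000, Gamma_vuu = 0.000000, Gamma_vuv = 0.000000, Gamma_vvv = 0.000000; k4 = (-0.875000, -0.125000, 0.000000, 0.000000)
  Y <- Y + (h/6)(k1 + 2k2 + 2k3 + k4): u = -0.5250, v = -1.0750, du/dtau = -0.8750, dv/dtau = -0.1250

Answer: u = -0.5250, v = -1.0750, du/dtau = -0.8750, dv/dtau = -0.1250


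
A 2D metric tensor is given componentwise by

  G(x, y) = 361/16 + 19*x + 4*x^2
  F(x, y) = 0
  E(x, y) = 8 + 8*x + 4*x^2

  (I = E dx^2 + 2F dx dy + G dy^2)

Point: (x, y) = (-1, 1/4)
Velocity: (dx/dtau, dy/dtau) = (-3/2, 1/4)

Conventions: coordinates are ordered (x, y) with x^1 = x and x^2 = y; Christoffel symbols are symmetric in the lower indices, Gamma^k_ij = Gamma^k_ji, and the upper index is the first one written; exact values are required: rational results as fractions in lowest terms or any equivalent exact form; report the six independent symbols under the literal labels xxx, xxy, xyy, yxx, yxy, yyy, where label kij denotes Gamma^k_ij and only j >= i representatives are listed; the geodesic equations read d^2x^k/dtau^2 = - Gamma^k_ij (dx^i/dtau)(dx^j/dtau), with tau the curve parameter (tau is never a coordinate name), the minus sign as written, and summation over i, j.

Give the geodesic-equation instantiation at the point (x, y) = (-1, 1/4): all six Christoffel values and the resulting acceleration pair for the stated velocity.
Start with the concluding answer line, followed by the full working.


Answer: Gamma_xxx = 0, Gamma_xxy = 0, Gamma_xyy = -11/8, Gamma_yxx = 0, Gamma_yxy = 8/11, Gamma_yyy = 0; accelerations (d^2x/dtau^2, d^2y/dtau^2) = (11/128, 6/11)

E = 4, F = 0, G = 121/16 at the point
E_x = 0, E_y = 0, F_x = 0, F_y = 0, G_x = 11, G_y = 0
EG - F^2 = 121/4;  g^inv = (4/121) * [[121/16, 0], [0, 4]]
first-kind symbols [ij,l] = (1/2)(d_i g_jl + d_j g_il - d_l g_ij): [xx,x] = E_x/2 = 0, [xx,y] = F_x - E_y/2 = 0, [xy,x] = E_y/2 = 0, [xy,y] = G_x/2 = 11/2, [yy,x] = F_y - G_x/2 = -11/2, [yy,y] = G_y/2 = 0
Gamma^x_ij = (G*[ij,x] - F*[ij,y])/(EG - F^2), Gamma^y_ij = (E*[ij,y] - F*[ij,x])/(EG - F^2)
Gamma_xxx = 0, Gamma_xxy = 0, Gamma_xyy = -11/8, Gamma_yxx = 0, Gamma_yxy = 8/11, Gamma_yyy = 0
d^2x/dtau^2 = -(Gamma_xxx*(-3/2)^2 + 2*Gamma_xxy*(-3/2)*(1/4) + Gamma_xyy*(1/4)^2) = 11/128
d^2y/dtau^2 = -(Gamma_yxx*(-3/2)^2 + 2*Gamma_yxy*(-3/2)*(1/4) + Gamma_yyy*(1/4)^2) = 6/11


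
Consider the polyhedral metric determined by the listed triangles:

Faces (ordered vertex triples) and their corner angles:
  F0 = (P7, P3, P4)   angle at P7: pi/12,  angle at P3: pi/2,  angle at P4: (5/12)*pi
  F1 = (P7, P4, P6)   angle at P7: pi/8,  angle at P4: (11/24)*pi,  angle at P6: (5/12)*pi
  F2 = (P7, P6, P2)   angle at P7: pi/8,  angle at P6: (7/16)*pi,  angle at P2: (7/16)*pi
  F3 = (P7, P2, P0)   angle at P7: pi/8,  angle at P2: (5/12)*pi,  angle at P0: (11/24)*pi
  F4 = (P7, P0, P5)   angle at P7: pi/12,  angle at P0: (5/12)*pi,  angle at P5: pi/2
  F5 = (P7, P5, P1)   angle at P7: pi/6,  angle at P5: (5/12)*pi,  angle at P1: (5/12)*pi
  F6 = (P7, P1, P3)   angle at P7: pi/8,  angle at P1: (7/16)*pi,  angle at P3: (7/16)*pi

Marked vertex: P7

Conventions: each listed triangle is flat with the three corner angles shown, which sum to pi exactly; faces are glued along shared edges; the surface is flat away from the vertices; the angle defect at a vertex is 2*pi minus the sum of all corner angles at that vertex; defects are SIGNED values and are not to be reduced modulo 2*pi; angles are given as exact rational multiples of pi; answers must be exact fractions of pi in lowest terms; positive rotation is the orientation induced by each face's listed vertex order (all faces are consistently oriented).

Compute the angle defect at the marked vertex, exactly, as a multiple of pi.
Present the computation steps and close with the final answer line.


Sum of corner angles at P7: (5/6)*pi
defect = 2*pi - (5/6)*pi

Answer: defect(P7) = (7/6)*pi


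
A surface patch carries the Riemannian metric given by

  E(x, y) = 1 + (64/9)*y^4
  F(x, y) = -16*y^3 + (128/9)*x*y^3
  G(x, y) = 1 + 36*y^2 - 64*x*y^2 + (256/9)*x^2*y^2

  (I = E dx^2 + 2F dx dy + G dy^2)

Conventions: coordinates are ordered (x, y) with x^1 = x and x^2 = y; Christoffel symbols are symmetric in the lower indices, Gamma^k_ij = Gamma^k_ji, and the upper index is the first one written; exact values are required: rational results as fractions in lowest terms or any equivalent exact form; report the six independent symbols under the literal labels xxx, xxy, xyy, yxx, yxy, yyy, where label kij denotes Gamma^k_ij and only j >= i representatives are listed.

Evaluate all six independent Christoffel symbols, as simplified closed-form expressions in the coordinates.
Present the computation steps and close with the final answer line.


E = 1 + (64/9)*y^4; F = -16*y^3 + (128/9)*x*y^3; G = 1 + 36*y^2 - 64*x*y^2 + (256/9)*x^2*y^2
Gamma^k_ij = (1/2) g^{kl} (d_i g_jl + d_j g_il - d_l g_ij), with g^inv = (1/(EG-F^2)) [[G, -F], [-F, E]]
first partials: E_x = 0, E_y = (256/9)*y^3, F_x = (128/9)*y^3, F_y = -48*y^2 + (128/3)*x*y^2, G_x = -64*y^2 + (512/9)*x*y^2, G_y = 72*y - 128*x*y + (512/9)*x^2*y
D = EG - F^2 = 1 + 36*y^2 - 64*x*y^2 + (64/9)*y^4 + (256/9)*x^2*y^2
expanded: Gamma^x_xx = (G E_x - 2F F_x + F E_y)/(2D), Gamma^x_xy = (G E_y - F G_x)/(2D), Gamma^x_yy = (2G F_y - G G_x - F G_y)/(2D), Gamma^y_xx = (2E F_x - E E_y - F E_x)/(2D), Gamma^y_xy = (E G_x - F E_y)/(2D), Gamma^y_yy = (E G_y - 2F F_y + F G_x)/(2D); substitute and cancel common factors

Answer: Gamma_xxx = 0, Gamma_xxy = 128*y^3/(256*x^2*y^2 - 576*x*y^2 + 64*y^4 + 324*y^2 + 9), Gamma_xyy = (128*x*y^2 - 144*y^2)/(256*x^2*y^2 - 576*x*y^2 + 64*y^4 + 324*y^2 + 9), Gamma_yxx = 0, Gamma_yxy = (256*x*y^2 - 288*y^2)/(256*x^2*y^2 - 576*x*y^2 + 64*y^4 + 324*y^2 + 9), Gamma_yyy = (256*x^2*y - 576*x*y + 324*y)/(256*x^2*y^2 - 576*x*y^2 + 64*y^4 + 324*y^2 + 9)


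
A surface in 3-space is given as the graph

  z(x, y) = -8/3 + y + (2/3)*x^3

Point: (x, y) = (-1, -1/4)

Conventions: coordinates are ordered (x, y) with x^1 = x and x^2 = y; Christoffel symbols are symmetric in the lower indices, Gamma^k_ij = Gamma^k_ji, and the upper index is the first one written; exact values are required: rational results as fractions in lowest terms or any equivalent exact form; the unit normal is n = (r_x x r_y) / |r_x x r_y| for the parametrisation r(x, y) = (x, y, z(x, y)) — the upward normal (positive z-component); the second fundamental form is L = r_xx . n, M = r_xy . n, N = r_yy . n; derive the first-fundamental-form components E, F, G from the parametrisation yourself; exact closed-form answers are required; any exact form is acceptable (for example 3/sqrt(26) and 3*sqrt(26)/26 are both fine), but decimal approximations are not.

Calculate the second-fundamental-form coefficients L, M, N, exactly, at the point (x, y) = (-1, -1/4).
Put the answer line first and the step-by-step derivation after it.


Answer: L = -2*sqrt(6)/3, M = 0, N = 0

z_x = 2, z_y = 1, z_xx = -4, z_xy = 0, z_yy = 0
E = 5, F = 2, G = 2; answer radicand W^2 = 6
unnormalised second-form numerators: l = -4, m = 0, n = 0; L = l/sqrt(6), and similarly M = m/sqrt(W^2), N = n/sqrt(W^2)


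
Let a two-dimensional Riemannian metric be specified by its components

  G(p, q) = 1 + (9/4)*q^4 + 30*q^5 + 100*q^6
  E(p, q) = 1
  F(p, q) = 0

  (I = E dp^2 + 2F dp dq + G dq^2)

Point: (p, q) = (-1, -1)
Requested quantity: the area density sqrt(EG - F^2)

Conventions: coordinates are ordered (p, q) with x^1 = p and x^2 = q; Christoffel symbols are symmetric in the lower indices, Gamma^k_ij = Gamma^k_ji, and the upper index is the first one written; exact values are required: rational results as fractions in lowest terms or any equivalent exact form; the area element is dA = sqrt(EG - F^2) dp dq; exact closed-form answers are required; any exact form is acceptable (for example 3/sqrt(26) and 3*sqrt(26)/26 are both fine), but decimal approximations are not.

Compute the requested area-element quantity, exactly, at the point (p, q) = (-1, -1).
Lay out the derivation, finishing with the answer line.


E = 1, F = 0, G = 293/4; EG - F^2 = 293/4

Answer: sqrt(EG - F^2) = sqrt(293)/2


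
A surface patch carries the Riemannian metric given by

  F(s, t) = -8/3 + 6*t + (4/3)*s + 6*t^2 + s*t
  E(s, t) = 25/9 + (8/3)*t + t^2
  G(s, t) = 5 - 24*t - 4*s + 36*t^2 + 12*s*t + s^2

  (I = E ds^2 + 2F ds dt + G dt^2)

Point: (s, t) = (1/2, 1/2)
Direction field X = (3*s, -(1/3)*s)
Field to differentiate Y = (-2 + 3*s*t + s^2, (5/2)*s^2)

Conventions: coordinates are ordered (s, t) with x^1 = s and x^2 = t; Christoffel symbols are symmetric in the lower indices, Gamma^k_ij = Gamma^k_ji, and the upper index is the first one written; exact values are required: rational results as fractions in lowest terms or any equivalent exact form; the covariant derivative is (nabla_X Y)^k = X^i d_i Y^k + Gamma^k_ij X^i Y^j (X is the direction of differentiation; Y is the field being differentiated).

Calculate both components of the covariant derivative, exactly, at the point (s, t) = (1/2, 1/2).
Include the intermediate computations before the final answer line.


E = 157/36, F = 11/4, G = 13/4 at the point
E_s = 0, E_t = 11/3, F_s = 11/6, F_t = 25/2, G_s = 3, G_t = 18
EG - F^2 = 119/18;  g^inv = (18/119) * [[13/4, -11/4], [-11/4, 157/36]]
first-kind symbols [ij,l] = (1/2)(d_i g_jl + d_j g_il - d_l g_ij): [ss,s] = E_s/2 = 0, [ss,t] = F_s - E_t/2 = 0, [st,s] = E_t/2 = 11/6, [st,t] = G_s/2 = 3/2, [tt,s] = F_t - G_s/2 = 11, [tt,t] = G_t/2 = 9
Gamma^s_ij = (G*[ij,s] - F*[ij,t])/(EG - F^2), Gamma^t_ij = (E*[ij,t] - F*[ij,s])/(EG - F^2)
Gamma_sss = 0, Gamma_sst = 33/119, Gamma_stt = 198/119, Gamma_tss = 0, Gamma_tst = 27/119, Gamma_ttt = 162/119
X = (3/2, -1/6), Y = (-1, 5/8) at the point

Answer: (nabla_X Y)^s = 6917/1904, (nabla_X Y)^t = 7347/1904


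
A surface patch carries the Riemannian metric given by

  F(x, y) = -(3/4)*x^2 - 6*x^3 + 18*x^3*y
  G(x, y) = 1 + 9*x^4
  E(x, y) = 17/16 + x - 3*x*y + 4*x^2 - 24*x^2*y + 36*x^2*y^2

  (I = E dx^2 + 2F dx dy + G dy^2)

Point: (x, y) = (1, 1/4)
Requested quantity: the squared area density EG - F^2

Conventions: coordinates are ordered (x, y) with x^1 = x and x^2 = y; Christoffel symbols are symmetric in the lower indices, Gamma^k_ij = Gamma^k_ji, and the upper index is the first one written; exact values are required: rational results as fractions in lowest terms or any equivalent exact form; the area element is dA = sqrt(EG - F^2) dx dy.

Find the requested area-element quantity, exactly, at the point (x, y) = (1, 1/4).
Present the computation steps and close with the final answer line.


E = 25/16, F = -9/4, G = 10; EG - F^2 = 169/16

Answer: EG - F^2 = 169/16


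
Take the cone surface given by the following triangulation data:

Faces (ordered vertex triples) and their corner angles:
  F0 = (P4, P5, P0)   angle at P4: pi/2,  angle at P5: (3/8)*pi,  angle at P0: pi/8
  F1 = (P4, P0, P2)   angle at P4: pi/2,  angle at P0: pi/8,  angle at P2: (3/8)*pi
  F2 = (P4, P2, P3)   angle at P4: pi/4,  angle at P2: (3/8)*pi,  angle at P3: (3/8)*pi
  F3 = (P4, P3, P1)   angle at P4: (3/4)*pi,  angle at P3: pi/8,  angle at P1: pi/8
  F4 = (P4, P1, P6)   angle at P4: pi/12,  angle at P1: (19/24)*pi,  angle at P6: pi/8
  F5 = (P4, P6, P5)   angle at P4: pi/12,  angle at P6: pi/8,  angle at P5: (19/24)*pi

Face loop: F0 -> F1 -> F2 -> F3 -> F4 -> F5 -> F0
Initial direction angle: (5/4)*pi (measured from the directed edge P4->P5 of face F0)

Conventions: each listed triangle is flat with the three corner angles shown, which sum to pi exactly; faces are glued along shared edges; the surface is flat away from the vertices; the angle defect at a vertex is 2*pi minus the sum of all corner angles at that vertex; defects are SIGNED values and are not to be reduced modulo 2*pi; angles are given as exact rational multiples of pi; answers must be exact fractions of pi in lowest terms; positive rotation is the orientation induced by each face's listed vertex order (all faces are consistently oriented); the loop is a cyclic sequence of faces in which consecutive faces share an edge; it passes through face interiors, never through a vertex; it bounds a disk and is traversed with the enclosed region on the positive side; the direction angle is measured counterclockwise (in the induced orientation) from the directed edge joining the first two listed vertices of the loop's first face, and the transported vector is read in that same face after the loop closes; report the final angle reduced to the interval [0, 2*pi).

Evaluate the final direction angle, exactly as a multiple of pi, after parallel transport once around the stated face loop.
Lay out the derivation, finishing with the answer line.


enclosed vertex P4: corner angles sum to (13/6)*pi, defect = 2*pi - (13/6)*pi = -pi/6
transport around the loop rotates by the sum of enclosed defects; add to the initial angle mod 2*pi
final angle = (5/4)*pi - pi/6 = (13/12)*pi (mod 2*pi)

Answer: final direction angle = (13/12)*pi


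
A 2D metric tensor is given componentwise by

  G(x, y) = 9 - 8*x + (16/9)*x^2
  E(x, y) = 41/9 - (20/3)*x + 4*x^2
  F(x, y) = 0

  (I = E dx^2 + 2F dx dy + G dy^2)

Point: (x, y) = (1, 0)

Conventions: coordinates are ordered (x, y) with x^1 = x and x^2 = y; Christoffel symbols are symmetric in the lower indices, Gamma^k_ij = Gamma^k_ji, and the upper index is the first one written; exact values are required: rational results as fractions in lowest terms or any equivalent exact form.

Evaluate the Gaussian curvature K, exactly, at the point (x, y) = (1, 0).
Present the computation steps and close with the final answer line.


E = 17/9, F = 0, G = 25/9, EG - F^2 = 425/81 at the point
E_x = 4/3, E_y = 0, F_x = 0, F_y = 0, G_x = -40/9, G_y = 0
E_yy = 0, F_xy = 0, G_xx = 32/9
Evaluate Brioschi's two determinant matrices M1, M2 and divide by (EG - F^2)^2.
M1 = [[-E_yy/2 + F_xy - G_xx/2, E_x/2, F_x - E_y/2], [F_y - G_x/2, E, F], [G_y/2, F, G]] = [[-16/9, 2/3, 0], [20/9, 17/9, 0], [0, 0, 25/9]]; det M1 = -9800/729
M2 = [[0, E_y/2, G_x/2], [E_y/2, E, F], [G_x/2, F, G]] = [[0, 0, -20/9], [0, 17/9, 0], [-20/9, 0, 25/9]]; det M2 = -6800/729
det M1 - det M2 = -1000/243; K = -1000/243 / (425/81)^2 = -216/1445

Answer: K = -216/1445


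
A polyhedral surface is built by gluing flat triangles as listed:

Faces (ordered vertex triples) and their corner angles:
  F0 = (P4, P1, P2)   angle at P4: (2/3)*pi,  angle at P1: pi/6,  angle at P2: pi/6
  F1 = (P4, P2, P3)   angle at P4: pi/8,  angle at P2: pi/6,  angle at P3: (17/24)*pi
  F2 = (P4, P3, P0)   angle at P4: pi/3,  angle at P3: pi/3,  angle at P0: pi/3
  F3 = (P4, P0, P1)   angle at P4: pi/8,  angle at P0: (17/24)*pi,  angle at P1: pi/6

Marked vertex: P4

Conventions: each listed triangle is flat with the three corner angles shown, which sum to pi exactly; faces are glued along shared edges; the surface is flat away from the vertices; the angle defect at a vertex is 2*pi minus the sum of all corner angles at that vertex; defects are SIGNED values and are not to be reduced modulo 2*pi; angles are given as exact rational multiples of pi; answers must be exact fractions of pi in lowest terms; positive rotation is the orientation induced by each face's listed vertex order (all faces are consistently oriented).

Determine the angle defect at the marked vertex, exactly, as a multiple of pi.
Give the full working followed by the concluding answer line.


Sum of corner angles at P4: (5/4)*pi
defect = 2*pi - (5/4)*pi

Answer: defect(P4) = (3/4)*pi


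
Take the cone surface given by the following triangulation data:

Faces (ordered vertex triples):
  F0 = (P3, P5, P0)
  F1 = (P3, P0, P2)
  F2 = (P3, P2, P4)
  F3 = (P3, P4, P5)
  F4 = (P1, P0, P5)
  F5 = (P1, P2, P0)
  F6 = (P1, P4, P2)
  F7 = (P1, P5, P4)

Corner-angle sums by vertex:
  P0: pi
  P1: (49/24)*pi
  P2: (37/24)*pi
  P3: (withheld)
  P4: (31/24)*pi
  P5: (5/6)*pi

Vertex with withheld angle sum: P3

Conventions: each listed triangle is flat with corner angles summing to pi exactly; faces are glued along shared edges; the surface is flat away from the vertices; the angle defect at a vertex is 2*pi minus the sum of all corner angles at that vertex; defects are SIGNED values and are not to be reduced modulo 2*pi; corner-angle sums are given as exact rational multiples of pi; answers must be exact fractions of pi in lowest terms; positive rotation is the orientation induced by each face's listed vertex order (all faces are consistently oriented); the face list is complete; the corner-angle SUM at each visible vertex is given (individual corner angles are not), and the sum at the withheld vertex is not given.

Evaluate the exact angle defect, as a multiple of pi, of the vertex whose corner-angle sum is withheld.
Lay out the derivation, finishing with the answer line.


V = 6, E = 12, F = 8; chi = V - E + F = 2
Gauss-Bonnet: total defect = 2*pi*chi = 4*pi; visible defects sum to (79/24)*pi

Answer: defect(P3) = (17/24)*pi


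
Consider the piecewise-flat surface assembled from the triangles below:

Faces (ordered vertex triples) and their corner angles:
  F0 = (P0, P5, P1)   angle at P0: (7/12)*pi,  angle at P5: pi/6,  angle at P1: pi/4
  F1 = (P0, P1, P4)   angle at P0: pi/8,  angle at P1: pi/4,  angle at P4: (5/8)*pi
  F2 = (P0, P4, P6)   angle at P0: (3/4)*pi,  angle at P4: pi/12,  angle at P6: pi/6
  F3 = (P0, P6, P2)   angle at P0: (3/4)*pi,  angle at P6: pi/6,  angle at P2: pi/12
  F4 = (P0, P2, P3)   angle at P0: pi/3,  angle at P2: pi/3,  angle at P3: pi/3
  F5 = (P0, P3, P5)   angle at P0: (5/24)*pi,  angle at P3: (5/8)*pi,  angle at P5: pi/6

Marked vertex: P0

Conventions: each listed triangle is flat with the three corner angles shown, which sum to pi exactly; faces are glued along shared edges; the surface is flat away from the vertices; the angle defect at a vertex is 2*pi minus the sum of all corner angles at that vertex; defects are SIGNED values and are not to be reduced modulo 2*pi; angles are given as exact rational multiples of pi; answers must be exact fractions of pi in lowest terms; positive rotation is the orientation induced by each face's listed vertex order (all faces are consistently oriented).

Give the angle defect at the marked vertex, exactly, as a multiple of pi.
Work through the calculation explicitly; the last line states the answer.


Sum of corner angles at P0: (11/4)*pi
defect = 2*pi - (11/4)*pi

Answer: defect(P0) = (-3/4)*pi


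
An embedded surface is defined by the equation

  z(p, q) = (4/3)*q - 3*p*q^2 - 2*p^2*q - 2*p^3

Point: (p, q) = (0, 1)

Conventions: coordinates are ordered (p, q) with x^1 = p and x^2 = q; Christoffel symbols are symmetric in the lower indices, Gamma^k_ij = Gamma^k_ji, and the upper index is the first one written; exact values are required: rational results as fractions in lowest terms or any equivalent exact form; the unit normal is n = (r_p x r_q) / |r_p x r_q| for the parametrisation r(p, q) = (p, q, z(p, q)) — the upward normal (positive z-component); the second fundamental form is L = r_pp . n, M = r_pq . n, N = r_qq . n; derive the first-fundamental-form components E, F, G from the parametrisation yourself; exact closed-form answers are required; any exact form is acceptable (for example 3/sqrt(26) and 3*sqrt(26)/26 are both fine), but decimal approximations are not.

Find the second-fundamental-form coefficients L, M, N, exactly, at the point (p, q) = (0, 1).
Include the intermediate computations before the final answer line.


z_p = -3, z_q = 4/3, z_pp = -4, z_pq = -6, z_qq = 0
E = 10, F = -4, G = 25/9; answer radicand W^2 = 106/9
unnormalised second-form numerators: l = -4, m = -6, n = 0; L = l/sqrt(106/9), and similarly M = m/sqrt(W^2), N = n/sqrt(W^2)

Answer: L = -6*sqrt(106)/53, M = -9*sqrt(106)/53, N = 0


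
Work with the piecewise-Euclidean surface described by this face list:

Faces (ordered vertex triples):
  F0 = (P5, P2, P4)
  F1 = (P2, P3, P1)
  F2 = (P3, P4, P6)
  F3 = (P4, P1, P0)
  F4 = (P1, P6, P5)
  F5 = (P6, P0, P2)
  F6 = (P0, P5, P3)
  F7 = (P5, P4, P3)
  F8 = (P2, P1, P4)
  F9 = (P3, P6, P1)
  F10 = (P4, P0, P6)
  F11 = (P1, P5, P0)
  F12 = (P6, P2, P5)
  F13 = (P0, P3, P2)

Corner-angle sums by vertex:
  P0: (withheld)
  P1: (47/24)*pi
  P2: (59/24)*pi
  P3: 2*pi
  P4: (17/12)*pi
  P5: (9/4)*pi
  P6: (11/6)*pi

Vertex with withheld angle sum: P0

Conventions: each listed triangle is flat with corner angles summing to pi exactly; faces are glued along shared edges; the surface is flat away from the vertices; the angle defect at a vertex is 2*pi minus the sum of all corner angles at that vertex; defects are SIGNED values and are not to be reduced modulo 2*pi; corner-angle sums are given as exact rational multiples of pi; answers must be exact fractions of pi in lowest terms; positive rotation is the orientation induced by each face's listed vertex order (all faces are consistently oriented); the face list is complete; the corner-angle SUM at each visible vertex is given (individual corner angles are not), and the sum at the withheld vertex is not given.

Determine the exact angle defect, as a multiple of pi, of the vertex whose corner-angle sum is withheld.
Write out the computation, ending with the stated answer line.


V = 7, E = 21, F = 14; chi = V - E + F = 0
Gauss-Bonnet: total defect = 2*pi*chi = 0; visible defects sum to pi/12

Answer: defect(P0) = -pi/12


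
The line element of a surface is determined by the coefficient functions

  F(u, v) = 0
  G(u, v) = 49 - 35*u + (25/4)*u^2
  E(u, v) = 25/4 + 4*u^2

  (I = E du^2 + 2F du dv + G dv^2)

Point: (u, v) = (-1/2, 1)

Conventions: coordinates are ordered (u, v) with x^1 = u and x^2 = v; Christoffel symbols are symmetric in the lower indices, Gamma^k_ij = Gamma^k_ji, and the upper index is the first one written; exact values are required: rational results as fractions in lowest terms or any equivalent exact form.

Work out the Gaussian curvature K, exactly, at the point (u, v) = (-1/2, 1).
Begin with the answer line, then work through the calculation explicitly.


Answer: K = 320/27753

E = 29/4, F = 0, G = 1089/16, EG - F^2 = 31581/64 at the point
E_u = -4, E_v = 0, F_u = 0, F_v = 0, G_u = -165/4, G_v = 0
E_vv = 0, F_uv = 0, G_uu = 25/2
Evaluate Brioschi's two determinant matrices M1, M2 and divide by (EG - F^2)^2.
M1 = [[-E_vv/2 + F_uv - G_uu/2, E_u/2, F_u - E_v/2], [F_v - G_u/2, E, F], [G_v/2, F, G]] = [[-25/4, -2, 0], [165/8, 29/4, 0], [0, 0, 1089/16]]; det M1 = -70785/256
M2 = [[0, E_v/2, G_u/2], [E_v/2, E, F], [G_u/2, F, G]] = [[0, 0, -165/8], [0, 29/4, 0], [-165/8, 0, 1089/16]]; det M2 = -789525/256
det M1 - det M2 = 179685/64; K = 179685/64 / (31581/64)^2 = 320/27753
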